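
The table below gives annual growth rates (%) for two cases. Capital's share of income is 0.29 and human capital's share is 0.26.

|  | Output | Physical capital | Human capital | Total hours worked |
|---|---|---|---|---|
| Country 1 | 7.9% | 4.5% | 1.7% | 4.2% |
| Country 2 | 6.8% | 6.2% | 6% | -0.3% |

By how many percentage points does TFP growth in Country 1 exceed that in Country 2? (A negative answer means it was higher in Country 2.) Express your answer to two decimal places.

0.69 percentage points

Labor's share = 1 − 0.29 − 0.26 = 0.45.
Country 1: TFP = 7.9 − 1.305 − 0.442 − 1.89 = 4.263%.
Country 2: TFP = 6.8 − 1.798 − 1.56 + 0.135 = 3.577%.
Difference = 4.263 − (3.577) = 0.686 pp.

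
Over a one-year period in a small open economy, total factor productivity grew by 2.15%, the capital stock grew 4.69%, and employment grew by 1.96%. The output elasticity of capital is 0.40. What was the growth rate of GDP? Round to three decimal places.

Labor's share = 1 − 0.4 = 0.6.
The capital stock: 0.4 × 4.69 = 1.876 pp.
Employment: 0.6 × 1.96 = 1.176 pp.
Output growth = 2.15 + 3.052 = 5.202%.

GDP grew 5.202%.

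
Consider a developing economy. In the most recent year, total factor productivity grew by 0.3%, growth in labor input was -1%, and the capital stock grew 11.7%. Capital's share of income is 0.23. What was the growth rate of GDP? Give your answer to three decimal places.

2.221%

Labor's share = 1 − 0.23 = 0.77.
The capital stock: 0.23 × 11.7 = 2.691 pp.
Labor input: 0.77 × (-1) = -0.77 pp.
Output growth = 0.3 + 1.921 = 2.221%.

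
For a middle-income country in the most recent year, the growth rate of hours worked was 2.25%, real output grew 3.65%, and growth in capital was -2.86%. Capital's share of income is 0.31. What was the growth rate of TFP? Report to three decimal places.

Labor's share = 1 − 0.31 = 0.69.
Capital: 0.31 × (-2.86) = -0.8866 pp.
Hours worked: 0.69 × 2.25 = 1.5525 pp.
TFP growth = 3.65 − 0.6659 = 2.9841%.

2.984%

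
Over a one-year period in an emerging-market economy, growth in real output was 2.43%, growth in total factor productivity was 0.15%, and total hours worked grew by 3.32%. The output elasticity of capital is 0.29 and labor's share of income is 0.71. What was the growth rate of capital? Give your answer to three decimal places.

Labor's share = 1 − 0.29 = 0.71.
gY = gA + 0.71×3.32 + 0.29×g.
0.29×g = 2.43 − 0.15 − 2.3572 = -0.0772.
g = -0.0772 / 0.29 = -0.26621%.

-0.266%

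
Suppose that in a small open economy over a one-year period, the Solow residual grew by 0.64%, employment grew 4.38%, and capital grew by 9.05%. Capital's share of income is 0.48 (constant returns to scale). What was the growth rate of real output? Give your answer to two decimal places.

Labor's share = 1 − 0.48 = 0.52.
Capital: 0.48 × 9.05 = 4.344 pp.
Employment: 0.52 × 4.38 = 2.2776 pp.
Output growth = 0.64 + 6.6216 = 7.2616%.

Real output grew 7.26%.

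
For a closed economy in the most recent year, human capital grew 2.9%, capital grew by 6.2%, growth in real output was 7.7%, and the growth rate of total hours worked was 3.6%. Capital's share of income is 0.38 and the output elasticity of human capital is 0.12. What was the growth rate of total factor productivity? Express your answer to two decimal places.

Labor's share = 1 − 0.38 − 0.12 = 0.5.
Capital: 0.38 × 6.2 = 2.356 pp.
Human capital: 0.12 × 2.9 = 0.348 pp.
Total hours worked: 0.5 × 3.6 = 1.8 pp.
TFP growth = 7.7 − 4.504 = 3.196%.

3.20%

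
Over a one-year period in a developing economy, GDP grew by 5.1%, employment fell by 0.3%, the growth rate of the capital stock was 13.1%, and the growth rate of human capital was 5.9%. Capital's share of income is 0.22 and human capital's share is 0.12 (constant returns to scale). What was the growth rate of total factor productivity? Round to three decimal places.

1.708%

Labor's share = 1 − 0.22 − 0.12 = 0.66.
The capital stock: 0.22 × 13.1 = 2.882 pp.
Human capital: 0.12 × 5.9 = 0.708 pp.
Employment: 0.66 × (-0.3) = -0.198 pp.
TFP growth = 5.1 − 3.392 = 1.708%.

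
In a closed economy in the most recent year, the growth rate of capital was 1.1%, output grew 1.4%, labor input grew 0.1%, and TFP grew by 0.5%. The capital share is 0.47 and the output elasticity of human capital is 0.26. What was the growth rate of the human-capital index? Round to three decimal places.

Labor's share = 1 − 0.47 − 0.26 = 0.27.
gY = gA + 0.47×1.1 + 0.27×0.1 + 0.26×g.
0.26×g = 1.4 − 0.5 − 0.544 = 0.356.
g = 0.356 / 0.26 = 1.36923%.

1.369%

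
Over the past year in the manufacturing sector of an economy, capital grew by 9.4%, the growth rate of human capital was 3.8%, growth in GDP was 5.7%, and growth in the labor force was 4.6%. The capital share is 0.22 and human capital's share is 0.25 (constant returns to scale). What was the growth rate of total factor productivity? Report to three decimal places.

Labor's share = 1 − 0.22 − 0.25 = 0.53.
Capital: 0.22 × 9.4 = 2.068 pp.
Human capital: 0.25 × 3.8 = 0.95 pp.
The labor force: 0.53 × 4.6 = 2.438 pp.
TFP growth = 5.7 − 5.456 = 0.244%.

0.244%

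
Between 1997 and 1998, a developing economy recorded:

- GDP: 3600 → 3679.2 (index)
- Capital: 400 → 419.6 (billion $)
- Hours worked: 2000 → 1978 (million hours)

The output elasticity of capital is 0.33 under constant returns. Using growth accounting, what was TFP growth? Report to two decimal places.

GDP growth = (3679.2 − 3600) / 3600 = 2.2%.
Capital growth = (419.6 − 400) / 400 = 4.9%.
Hours worked growth = (1978 − 2000) / 2000 = -1.1%.
Labor's share = 1 − 0.33 = 0.67.
Capital: 0.33 × 4.9 = 1.617 pp.
Hours worked: 0.67 × (-1.1) = -0.737 pp.
TFP growth = 2.2 − 0.88 = 1.32%.

1.32%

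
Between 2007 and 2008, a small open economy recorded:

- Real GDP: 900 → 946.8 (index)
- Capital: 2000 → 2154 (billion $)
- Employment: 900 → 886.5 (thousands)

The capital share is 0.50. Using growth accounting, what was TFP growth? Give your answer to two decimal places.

TFP growth was 2.10%.

Real GDP growth = (946.8 − 900) / 900 = 5.2%.
Capital growth = (2154 − 2000) / 2000 = 7.7%.
Employment growth = (886.5 − 900) / 900 = -1.5%.
Labor's share = 1 − 0.5 = 0.5.
Capital: 0.5 × 7.7 = 3.85 pp.
Employment: 0.5 × (-1.5) = -0.75 pp.
TFP growth = 5.2 − 3.1 = 2.1%.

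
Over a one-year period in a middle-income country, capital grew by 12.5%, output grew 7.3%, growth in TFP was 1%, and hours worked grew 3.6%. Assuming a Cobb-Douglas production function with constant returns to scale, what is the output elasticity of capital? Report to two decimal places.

gY = gA + α·gK + (1−α)·gL, so gY − gA − gL = α(gK − gL).
7.3 − 1 − 3.6 = α × (12.5 − 3.6).
2.7 = 8.9 α, so α = 0.3034.

The output elasticity of capital is 0.30.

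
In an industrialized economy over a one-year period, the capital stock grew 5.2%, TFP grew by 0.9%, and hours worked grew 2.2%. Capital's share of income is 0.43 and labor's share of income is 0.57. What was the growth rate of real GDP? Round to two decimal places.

4.39%

Labor's share = 1 − 0.43 = 0.57.
The capital stock: 0.43 × 5.2 = 2.236 pp.
Hours worked: 0.57 × 2.2 = 1.254 pp.
Output growth = 0.9 + 3.49 = 4.39%.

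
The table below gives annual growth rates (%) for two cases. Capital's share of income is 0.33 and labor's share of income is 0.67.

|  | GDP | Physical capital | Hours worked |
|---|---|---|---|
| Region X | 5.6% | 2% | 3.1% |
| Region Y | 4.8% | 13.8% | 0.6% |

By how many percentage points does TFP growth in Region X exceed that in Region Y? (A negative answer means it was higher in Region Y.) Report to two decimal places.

Labor's share = 1 − 0.33 = 0.67.
Region X: TFP = 5.6 − 0.66 − 2.077 = 2.863%.
Region Y: TFP = 4.8 − 4.554 − 0.402 = -0.156%.
Difference = 2.863 − (-0.156) = 3.019 pp.

3.02 percentage points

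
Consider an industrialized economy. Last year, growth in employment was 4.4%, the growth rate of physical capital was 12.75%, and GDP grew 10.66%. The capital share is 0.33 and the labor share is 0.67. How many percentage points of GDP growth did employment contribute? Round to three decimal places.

2.948 pp

Labor's share = 1 − 0.33 = 0.67.
Contribution = share × growth = 0.67 × 4.4 = 2.948 pp.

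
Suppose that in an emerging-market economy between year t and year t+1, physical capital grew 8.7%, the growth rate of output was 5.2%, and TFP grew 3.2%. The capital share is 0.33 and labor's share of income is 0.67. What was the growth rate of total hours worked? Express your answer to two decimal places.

Labor's share = 1 − 0.33 = 0.67.
gY = gA + 0.33×8.7 + 0.67×g.
0.67×g = 5.2 − 3.2 − 2.871 = -0.871.
g = -0.871 / 0.67 = -1.3%.

-1.30%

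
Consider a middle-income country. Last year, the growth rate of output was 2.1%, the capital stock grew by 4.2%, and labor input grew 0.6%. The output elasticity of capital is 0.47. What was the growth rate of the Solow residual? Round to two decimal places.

Labor's share = 1 − 0.47 = 0.53.
The capital stock: 0.47 × 4.2 = 1.974 pp.
Labor input: 0.53 × 0.6 = 0.318 pp.
TFP growth = 2.1 − 2.292 = -0.192%.

-0.19%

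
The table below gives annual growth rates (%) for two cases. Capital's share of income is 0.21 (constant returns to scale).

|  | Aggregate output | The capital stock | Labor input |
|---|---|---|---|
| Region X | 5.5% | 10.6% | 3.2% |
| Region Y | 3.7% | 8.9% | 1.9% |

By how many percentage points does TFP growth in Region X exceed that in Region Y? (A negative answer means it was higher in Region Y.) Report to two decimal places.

Labor's share = 1 − 0.21 = 0.79.
Region X: TFP = 5.5 − 2.226 − 2.528 = 0.746%.
Region Y: TFP = 3.7 − 1.869 − 1.501 = 0.33%.
Difference = 0.746 − (0.33) = 0.416 pp.

0.42 percentage points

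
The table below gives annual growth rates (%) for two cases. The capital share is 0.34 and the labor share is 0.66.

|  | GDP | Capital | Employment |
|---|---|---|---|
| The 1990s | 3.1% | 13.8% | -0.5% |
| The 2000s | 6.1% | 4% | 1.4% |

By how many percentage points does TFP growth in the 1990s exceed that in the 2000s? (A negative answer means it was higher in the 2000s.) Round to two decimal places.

Labor's share = 1 − 0.34 = 0.66.
The 1990s: TFP = 3.1 − 4.692 + 0.33 = -1.262%.
The 2000s: TFP = 6.1 − 1.36 − 0.924 = 3.816%.
Difference = -1.262 − (3.816) = -5.078 pp.

-5.08 percentage points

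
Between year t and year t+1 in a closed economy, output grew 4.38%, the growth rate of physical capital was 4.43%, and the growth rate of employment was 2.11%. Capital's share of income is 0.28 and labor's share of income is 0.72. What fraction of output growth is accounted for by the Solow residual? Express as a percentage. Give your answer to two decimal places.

37.00%

Labor's share = 1 − 0.28 = 0.72.
Physical capital: 0.28 × 4.43 = 1.2404 pp.
Employment: 0.72 × 2.11 = 1.5192 pp.
TFP growth = 4.38 − 2.7596 = 1.6204%.
TFP share of growth = 1.6204 / 4.38 × 100 = 36.9954%.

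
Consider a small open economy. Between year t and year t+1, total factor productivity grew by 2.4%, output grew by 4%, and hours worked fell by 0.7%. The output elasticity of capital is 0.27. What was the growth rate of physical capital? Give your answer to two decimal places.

Physical capital grew 7.82%.

Labor's share = 1 − 0.27 = 0.73.
gY = gA + 0.73×(-0.7) + 0.27×g.
0.27×g = 4 − 2.4 + 0.511 = 2.111.
g = 2.111 / 0.27 = 7.8185%.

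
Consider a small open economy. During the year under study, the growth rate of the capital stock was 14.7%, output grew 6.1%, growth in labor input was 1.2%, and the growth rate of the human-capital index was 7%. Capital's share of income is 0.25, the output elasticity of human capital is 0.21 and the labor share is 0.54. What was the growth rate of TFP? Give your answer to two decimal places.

Labor's share = 1 − 0.25 − 0.21 = 0.54.
The capital stock: 0.25 × 14.7 = 3.675 pp.
The human-capital index: 0.21 × 7 = 1.47 pp.
Labor input: 0.54 × 1.2 = 0.648 pp.
TFP growth = 6.1 − 5.793 = 0.307%.

0.31%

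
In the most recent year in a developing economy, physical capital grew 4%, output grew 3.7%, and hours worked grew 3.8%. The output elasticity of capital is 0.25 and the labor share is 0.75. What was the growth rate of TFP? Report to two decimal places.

Labor's share = 1 − 0.25 = 0.75.
Physical capital: 0.25 × 4 = 1 pp.
Hours worked: 0.75 × 3.8 = 2.85 pp.
TFP growth = 3.7 − 3.85 = -0.15%.

-0.15%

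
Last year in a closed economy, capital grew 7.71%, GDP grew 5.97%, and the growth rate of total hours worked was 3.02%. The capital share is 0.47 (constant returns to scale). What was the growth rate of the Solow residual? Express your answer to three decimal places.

0.746%

Labor's share = 1 − 0.47 = 0.53.
Capital: 0.47 × 7.71 = 3.6237 pp.
Total hours worked: 0.53 × 3.02 = 1.6006 pp.
TFP growth = 5.97 − 5.2243 = 0.7457%.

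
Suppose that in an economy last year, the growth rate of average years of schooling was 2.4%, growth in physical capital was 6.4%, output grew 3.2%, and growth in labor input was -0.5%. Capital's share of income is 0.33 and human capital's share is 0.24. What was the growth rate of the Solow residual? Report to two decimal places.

Labor's share = 1 − 0.33 − 0.24 = 0.43.
Physical capital: 0.33 × 6.4 = 2.112 pp.
Average years of schooling: 0.24 × 2.4 = 0.576 pp.
Labor input: 0.43 × (-0.5) = -0.215 pp.
TFP growth = 3.2 − 2.473 = 0.727%.

0.73%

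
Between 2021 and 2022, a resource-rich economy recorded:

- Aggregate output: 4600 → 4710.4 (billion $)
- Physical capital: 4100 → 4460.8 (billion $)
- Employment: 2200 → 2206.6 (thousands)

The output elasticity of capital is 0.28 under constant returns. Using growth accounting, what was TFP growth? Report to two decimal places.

-0.28%

Aggregate output growth = (4710.4 − 4600) / 4600 = 2.4%.
Physical capital growth = (4460.8 − 4100) / 4100 = 8.8%.
Employment growth = (2206.6 − 2200) / 2200 = 0.3%.
Labor's share = 1 − 0.28 = 0.72.
Physical capital: 0.28 × 8.8 = 2.464 pp.
Employment: 0.72 × 0.3 = 0.216 pp.
TFP growth = 2.4 − 2.68 = -0.28%.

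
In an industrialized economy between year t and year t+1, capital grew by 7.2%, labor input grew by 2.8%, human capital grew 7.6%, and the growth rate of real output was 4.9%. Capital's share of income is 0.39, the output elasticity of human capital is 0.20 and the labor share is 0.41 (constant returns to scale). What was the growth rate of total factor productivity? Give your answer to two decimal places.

-0.58%

Labor's share = 1 − 0.39 − 0.2 = 0.41.
Capital: 0.39 × 7.2 = 2.808 pp.
Human capital: 0.2 × 7.6 = 1.52 pp.
Labor input: 0.41 × 2.8 = 1.148 pp.
TFP growth = 4.9 − 5.476 = -0.576%.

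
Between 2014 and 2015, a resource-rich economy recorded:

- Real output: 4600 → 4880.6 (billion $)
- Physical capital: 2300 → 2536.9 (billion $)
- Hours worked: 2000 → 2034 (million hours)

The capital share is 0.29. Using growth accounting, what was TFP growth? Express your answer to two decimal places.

TFP growth was 1.91%.

Real output growth = (4880.6 − 4600) / 4600 = 6.1%.
Physical capital growth = (2536.9 − 2300) / 2300 = 10.3%.
Hours worked growth = (2034 − 2000) / 2000 = 1.7%.
Labor's share = 1 − 0.29 = 0.71.
Physical capital: 0.29 × 10.3 = 2.987 pp.
Hours worked: 0.71 × 1.7 = 1.207 pp.
TFP growth = 6.1 − 4.194 = 1.906%.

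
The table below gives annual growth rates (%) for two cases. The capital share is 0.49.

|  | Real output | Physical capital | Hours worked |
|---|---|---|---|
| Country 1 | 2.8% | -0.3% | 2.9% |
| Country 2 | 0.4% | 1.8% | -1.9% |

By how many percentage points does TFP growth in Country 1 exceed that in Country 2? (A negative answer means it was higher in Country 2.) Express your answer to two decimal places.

Labor's share = 1 − 0.49 = 0.51.
Country 1: TFP = 2.8 + 0.147 − 1.479 = 1.468%.
Country 2: TFP = 0.4 − 0.882 + 0.969 = 0.487%.
Difference = 1.468 − (0.487) = 0.981 pp.

0.98 percentage points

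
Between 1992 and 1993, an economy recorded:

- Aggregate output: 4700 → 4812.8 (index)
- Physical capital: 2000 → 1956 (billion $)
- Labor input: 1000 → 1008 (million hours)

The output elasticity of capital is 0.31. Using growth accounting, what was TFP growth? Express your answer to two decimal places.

2.53%

Aggregate output growth = (4812.8 − 4700) / 4700 = 2.4%.
Physical capital growth = (1956 − 2000) / 2000 = -2.2%.
Labor input growth = (1008 − 1000) / 1000 = 0.8%.
Labor's share = 1 − 0.31 = 0.69.
Physical capital: 0.31 × (-2.2) = -0.682 pp.
Labor input: 0.69 × 0.8 = 0.552 pp.
TFP growth = 2.4 + 0.13 = 2.53%.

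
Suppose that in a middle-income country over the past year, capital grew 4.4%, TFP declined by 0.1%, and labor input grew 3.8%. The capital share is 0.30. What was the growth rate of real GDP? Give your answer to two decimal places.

Labor's share = 1 − 0.3 = 0.7.
Capital: 0.3 × 4.4 = 1.32 pp.
Labor input: 0.7 × 3.8 = 2.66 pp.
Output growth = -0.1 + 3.98 = 3.88%.

3.88%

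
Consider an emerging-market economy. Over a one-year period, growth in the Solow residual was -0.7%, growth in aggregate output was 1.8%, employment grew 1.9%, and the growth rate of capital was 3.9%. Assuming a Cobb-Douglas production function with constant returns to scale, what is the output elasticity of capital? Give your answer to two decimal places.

α = 0.30

gY = gA + α·gK + (1−α)·gL, so gY − gA − gL = α(gK − gL).
1.8 + 0.7 − 1.9 = α × (3.9 − 1.9).
0.6 = 2 α, so α = 0.3.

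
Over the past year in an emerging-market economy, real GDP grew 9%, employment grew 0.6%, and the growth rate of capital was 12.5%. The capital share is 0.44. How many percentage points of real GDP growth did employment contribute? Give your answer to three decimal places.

0.336 pp

Labor's share = 1 − 0.44 = 0.56.
Contribution = share × growth = 0.56 × 0.6 = 0.336 pp.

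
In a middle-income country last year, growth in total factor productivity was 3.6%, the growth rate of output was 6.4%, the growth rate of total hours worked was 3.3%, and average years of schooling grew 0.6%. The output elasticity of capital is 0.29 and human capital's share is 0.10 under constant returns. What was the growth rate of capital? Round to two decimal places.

Capital growth was 2.51%.

Labor's share = 1 − 0.29 − 0.1 = 0.61.
gY = gA + 0.1×0.6 + 0.61×3.3 + 0.29×g.
0.29×g = 6.4 − 3.6 − 2.073 = 0.727.
g = 0.727 / 0.29 = 2.5069%.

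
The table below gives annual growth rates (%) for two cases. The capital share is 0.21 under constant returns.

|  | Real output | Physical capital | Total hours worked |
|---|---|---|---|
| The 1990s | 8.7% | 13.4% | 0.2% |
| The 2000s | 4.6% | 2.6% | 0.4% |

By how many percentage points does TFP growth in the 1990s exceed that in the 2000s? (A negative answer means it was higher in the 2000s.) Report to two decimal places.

Labor's share = 1 − 0.21 = 0.79.
The 1990s: TFP = 8.7 − 2.814 − 0.158 = 5.728%.
The 2000s: TFP = 4.6 − 0.546 − 0.316 = 3.738%.
Difference = 5.728 − (3.738) = 1.99 pp.

1.99 percentage points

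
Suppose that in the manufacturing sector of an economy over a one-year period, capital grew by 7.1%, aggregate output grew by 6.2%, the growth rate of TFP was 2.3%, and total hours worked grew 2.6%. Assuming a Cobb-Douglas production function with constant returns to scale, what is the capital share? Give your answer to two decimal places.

gY = gA + α·gK + (1−α)·gL, so gY − gA − gL = α(gK − gL).
6.2 − 2.3 − 2.6 = α × (7.1 − 2.6).
1.3 = 4.5 α, so α = 0.2889.

α = 0.29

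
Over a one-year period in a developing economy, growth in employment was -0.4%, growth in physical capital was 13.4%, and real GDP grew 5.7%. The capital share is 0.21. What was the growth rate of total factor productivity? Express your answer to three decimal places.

3.202%

Labor's share = 1 − 0.21 = 0.79.
Physical capital: 0.21 × 13.4 = 2.814 pp.
Employment: 0.79 × (-0.4) = -0.316 pp.
TFP growth = 5.7 − 2.498 = 3.202%.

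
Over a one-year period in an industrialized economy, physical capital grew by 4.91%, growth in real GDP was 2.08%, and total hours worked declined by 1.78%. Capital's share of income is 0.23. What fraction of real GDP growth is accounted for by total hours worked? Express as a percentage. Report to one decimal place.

-65.9%

Labor's share = 1 − 0.23 = 0.77.
Total hours worked contributed 0.77 × (-1.78) = -1.3706 pp.
Share of growth = -1.3706 / 2.08 × 100 = -65.894%.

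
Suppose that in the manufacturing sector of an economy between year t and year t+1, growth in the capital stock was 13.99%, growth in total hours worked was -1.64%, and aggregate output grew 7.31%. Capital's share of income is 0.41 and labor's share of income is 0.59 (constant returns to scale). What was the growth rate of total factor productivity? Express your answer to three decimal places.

Labor's share = 1 − 0.41 = 0.59.
The capital stock: 0.41 × 13.99 = 5.7359 pp.
Total hours worked: 0.59 × (-1.64) = -0.9676 pp.
TFP growth = 7.31 − 4.7683 = 2.5417%.

2.542%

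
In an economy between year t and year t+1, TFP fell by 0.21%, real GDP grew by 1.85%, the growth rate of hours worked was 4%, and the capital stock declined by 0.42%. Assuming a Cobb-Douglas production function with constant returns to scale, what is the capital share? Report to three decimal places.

gY = gA + α·gK + (1−α)·gL, so gY − gA − gL = α(gK − gL).
1.85 + 0.21 − 4 = α × (-0.42 − 4).
-1.94 = -4.42 α, so α = 0.43891.

α = 0.439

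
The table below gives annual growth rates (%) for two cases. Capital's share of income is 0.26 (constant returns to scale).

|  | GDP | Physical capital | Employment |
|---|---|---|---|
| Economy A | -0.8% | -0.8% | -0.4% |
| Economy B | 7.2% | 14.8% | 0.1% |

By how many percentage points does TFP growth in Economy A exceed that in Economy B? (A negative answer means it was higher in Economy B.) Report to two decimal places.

Labor's share = 1 − 0.26 = 0.74.
Economy A: TFP = -0.8 + 0.208 + 0.296 = -0.296%.
Economy B: TFP = 7.2 − 3.848 − 0.074 = 3.278%.
Difference = -0.296 − (3.278) = -3.574 pp.

-3.57 percentage points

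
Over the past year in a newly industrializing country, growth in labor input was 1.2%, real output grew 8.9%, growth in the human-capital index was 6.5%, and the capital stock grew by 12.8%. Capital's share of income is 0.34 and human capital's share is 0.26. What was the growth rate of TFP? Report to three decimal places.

Labor's share = 1 − 0.34 − 0.26 = 0.4.
The capital stock: 0.34 × 12.8 = 4.352 pp.
The human-capital index: 0.26 × 6.5 = 1.69 pp.
Labor input: 0.4 × 1.2 = 0.48 pp.
TFP growth = 8.9 − 6.522 = 2.378%.

TFP grew 2.378%.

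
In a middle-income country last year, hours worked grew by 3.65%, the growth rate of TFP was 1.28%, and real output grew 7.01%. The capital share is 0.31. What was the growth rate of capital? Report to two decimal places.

10.36%

Labor's share = 1 − 0.31 = 0.69.
gY = gA + 0.69×3.65 + 0.31×g.
0.31×g = 7.01 − 1.28 − 2.5185 = 3.2115.
g = 3.2115 / 0.31 = 10.3597%.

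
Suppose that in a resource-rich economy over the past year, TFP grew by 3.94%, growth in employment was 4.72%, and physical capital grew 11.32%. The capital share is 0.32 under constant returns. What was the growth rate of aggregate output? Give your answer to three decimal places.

Labor's share = 1 − 0.32 = 0.68.
Physical capital: 0.32 × 11.32 = 3.6224 pp.
Employment: 0.68 × 4.72 = 3.2096 pp.
Output growth = 3.94 + 6.832 = 10.772%.

Aggregate output growth was 10.772%.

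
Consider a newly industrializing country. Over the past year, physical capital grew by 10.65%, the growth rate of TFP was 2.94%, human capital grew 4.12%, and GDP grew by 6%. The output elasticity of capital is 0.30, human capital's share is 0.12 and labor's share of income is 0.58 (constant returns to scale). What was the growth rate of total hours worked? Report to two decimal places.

Labor's share = 1 − 0.3 − 0.12 = 0.58.
gY = gA + 0.3×10.65 + 0.12×4.12 + 0.58×g.
0.58×g = 6 − 2.94 − 3.6894 = -0.6294.
g = -0.6294 / 0.58 = -1.0852%.

-1.09%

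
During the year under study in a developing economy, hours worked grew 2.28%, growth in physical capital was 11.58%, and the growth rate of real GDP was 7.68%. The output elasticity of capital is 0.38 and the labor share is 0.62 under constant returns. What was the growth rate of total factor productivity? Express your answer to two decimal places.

Labor's share = 1 − 0.38 = 0.62.
Physical capital: 0.38 × 11.58 = 4.4004 pp.
Hours worked: 0.62 × 2.28 = 1.4136 pp.
TFP growth = 7.68 − 5.814 = 1.866%.

Total factor productivity grew 1.87%.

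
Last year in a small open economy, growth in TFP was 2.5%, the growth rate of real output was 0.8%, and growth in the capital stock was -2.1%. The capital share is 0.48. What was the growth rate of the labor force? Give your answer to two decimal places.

Labor's share = 1 − 0.48 = 0.52.
gY = gA + 0.48×(-2.1) + 0.52×g.
0.52×g = 0.8 − 2.5 + 1.008 = -0.692.
g = -0.692 / 0.52 = -1.3308%.

-1.33%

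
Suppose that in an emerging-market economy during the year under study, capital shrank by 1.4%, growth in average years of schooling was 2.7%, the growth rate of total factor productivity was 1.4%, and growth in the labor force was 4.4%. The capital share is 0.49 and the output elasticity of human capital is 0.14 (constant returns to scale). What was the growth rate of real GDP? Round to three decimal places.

2.720%

Labor's share = 1 − 0.49 − 0.14 = 0.37.
Capital: 0.49 × (-1.4) = -0.686 pp.
Average years of schooling: 0.14 × 2.7 = 0.378 pp.
The labor force: 0.37 × 4.4 = 1.628 pp.
Output growth = 1.4 + 1.32 = 2.72%.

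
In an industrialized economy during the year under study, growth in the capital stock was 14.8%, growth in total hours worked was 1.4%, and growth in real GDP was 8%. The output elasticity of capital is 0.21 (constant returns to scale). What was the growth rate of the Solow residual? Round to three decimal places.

3.786%

Labor's share = 1 − 0.21 = 0.79.
The capital stock: 0.21 × 14.8 = 3.108 pp.
Total hours worked: 0.79 × 1.4 = 1.106 pp.
TFP growth = 8 − 4.214 = 3.786%.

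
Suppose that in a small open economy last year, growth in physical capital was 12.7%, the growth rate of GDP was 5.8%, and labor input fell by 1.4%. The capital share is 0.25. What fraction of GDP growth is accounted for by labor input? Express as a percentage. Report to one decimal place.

Labor's share = 1 − 0.25 = 0.75.
Labor input contributed 0.75 × (-1.4) = -1.05 pp.
Share of growth = -1.05 / 5.8 × 100 = -18.103%.

Labor input accounted for -18.1% of growth.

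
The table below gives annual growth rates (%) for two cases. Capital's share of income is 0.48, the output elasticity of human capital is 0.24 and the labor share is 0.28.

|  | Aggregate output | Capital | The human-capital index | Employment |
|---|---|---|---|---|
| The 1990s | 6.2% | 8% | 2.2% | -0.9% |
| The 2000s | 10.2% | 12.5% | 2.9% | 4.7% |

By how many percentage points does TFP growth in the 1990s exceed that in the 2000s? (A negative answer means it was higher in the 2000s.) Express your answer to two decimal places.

Labor's share = 1 − 0.48 − 0.24 = 0.28.
The 1990s: TFP = 6.2 − 3.84 − 0.528 + 0.252 = 2.084%.
The 2000s: TFP = 10.2 − 6 − 0.696 − 1.316 = 2.188%.
Difference = 2.084 − (2.188) = -0.104 pp.

-0.10 percentage points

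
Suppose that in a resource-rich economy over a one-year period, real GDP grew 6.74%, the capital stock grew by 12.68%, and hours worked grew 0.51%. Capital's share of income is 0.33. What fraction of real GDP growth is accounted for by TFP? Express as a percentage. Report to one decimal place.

Labor's share = 1 − 0.33 = 0.67.
The capital stock: 0.33 × 12.68 = 4.1844 pp.
Hours worked: 0.67 × 0.51 = 0.3417 pp.
TFP growth = 6.74 − 4.5261 = 2.2139%.
TFP share of growth = 2.2139 / 6.74 × 100 = 32.847%.

TFP accounted for 32.8% of growth.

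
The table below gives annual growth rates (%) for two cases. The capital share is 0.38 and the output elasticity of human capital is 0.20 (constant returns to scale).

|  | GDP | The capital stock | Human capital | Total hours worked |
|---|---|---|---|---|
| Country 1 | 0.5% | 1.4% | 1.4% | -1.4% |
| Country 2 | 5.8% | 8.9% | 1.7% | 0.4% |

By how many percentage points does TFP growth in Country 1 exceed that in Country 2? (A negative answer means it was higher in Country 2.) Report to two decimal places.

-1.63 percentage points

Labor's share = 1 − 0.38 − 0.2 = 0.42.
Country 1: TFP = 0.5 − 0.532 − 0.28 + 0.588 = 0.276%.
Country 2: TFP = 5.8 − 3.382 − 0.34 − 0.168 = 1.91%.
Difference = 0.276 − (1.91) = -1.634 pp.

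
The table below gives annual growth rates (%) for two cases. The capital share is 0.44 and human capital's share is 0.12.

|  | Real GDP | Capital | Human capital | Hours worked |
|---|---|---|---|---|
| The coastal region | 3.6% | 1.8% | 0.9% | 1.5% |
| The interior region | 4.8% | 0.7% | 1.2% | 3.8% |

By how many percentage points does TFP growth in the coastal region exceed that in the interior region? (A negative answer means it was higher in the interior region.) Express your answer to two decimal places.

-0.64 percentage points

Labor's share = 1 − 0.44 − 0.12 = 0.44.
The coastal region: TFP = 3.6 − 0.792 − 0.108 − 0.66 = 2.04%.
The interior region: TFP = 4.8 − 0.308 − 0.144 − 1.672 = 2.676%.
Difference = 2.04 − (2.676) = -0.636 pp.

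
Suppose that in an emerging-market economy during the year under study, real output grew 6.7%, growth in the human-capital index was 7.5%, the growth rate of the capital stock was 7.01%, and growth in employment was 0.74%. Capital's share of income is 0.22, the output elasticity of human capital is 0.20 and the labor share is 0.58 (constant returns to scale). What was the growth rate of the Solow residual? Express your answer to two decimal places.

The Solow residual growth was 3.23%.

Labor's share = 1 − 0.22 − 0.2 = 0.58.
The capital stock: 0.22 × 7.01 = 1.5422 pp.
The human-capital index: 0.2 × 7.5 = 1.5 pp.
Employment: 0.58 × 0.74 = 0.4292 pp.
TFP growth = 6.7 − 3.4714 = 3.2286%.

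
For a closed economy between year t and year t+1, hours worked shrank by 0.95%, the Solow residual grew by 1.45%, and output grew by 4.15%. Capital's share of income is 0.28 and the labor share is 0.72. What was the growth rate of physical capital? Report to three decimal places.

Physical capital grew 12.086%.

Labor's share = 1 − 0.28 = 0.72.
gY = gA + 0.72×(-0.95) + 0.28×g.
0.28×g = 4.15 − 1.45 + 0.684 = 3.384.
g = 3.384 / 0.28 = 12.08571%.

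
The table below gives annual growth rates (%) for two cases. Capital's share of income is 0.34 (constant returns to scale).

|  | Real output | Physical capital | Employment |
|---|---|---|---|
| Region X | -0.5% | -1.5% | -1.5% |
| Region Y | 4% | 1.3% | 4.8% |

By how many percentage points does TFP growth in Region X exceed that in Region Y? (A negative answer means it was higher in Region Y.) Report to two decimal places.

Labor's share = 1 − 0.34 = 0.66.
Region X: TFP = -0.5 + 0.51 + 0.99 = 1%.
Region Y: TFP = 4 − 0.442 − 3.168 = 0.39%.
Difference = 1 − (0.39) = 0.61 pp.

0.61 percentage points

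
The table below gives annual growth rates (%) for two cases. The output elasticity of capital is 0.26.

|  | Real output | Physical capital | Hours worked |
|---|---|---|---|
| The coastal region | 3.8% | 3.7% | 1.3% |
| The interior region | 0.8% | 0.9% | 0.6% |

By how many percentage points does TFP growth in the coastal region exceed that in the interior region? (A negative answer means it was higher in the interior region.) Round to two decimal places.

1.75 percentage points

Labor's share = 1 − 0.26 = 0.74.
The coastal region: TFP = 3.8 − 0.962 − 0.962 = 1.876%.
The interior region: TFP = 0.8 − 0.234 − 0.444 = 0.122%.
Difference = 1.876 − (0.122) = 1.754 pp.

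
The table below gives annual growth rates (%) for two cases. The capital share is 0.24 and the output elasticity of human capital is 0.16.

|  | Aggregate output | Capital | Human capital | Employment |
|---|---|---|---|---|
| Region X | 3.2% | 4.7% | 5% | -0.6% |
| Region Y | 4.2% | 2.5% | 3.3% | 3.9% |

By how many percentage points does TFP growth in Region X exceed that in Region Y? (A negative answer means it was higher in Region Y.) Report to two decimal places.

Labor's share = 1 − 0.24 − 0.16 = 0.6.
Region X: TFP = 3.2 − 1.128 − 0.8 + 0.36 = 1.632%.
Region Y: TFP = 4.2 − 0.6 − 0.528 − 2.34 = 0.732%.
Difference = 1.632 − (0.732) = 0.9 pp.

0.90 percentage points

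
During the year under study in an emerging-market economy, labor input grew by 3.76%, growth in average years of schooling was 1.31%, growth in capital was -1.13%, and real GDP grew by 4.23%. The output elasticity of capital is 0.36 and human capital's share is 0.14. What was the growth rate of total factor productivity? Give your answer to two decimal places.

Total factor productivity grew 2.57%.

Labor's share = 1 − 0.36 − 0.14 = 0.5.
Capital: 0.36 × (-1.13) = -0.4068 pp.
Average years of schooling: 0.14 × 1.31 = 0.1834 pp.
Labor input: 0.5 × 3.76 = 1.88 pp.
TFP growth = 4.23 − 1.6566 = 2.5734%.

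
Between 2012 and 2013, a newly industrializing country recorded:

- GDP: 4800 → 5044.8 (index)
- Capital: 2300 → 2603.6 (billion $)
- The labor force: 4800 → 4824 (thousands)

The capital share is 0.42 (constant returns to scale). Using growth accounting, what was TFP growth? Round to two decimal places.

GDP growth = (5044.8 − 4800) / 4800 = 5.1%.
Capital growth = (2603.6 − 2300) / 2300 = 13.2%.
The labor force growth = (4824 − 4800) / 4800 = 0.5%.
Labor's share = 1 − 0.42 = 0.58.
Capital: 0.42 × 13.2 = 5.544 pp.
The labor force: 0.58 × 0.5 = 0.29 pp.
TFP growth = 5.1 − 5.834 = -0.734%.

-0.73%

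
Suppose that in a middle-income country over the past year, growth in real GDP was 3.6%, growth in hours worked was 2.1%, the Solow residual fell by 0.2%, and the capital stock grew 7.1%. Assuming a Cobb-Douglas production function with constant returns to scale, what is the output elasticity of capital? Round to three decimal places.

α = 0.340

gY = gA + α·gK + (1−α)·gL, so gY − gA − gL = α(gK − gL).
3.6 + 0.2 − 2.1 = α × (7.1 − 2.1).
1.7 = 5 α, so α = 0.34.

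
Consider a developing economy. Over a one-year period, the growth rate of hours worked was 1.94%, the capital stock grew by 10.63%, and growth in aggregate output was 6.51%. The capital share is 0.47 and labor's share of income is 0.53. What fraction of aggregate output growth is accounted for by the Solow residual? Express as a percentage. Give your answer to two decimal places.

Labor's share = 1 − 0.47 = 0.53.
The capital stock: 0.47 × 10.63 = 4.9961 pp.
Hours worked: 0.53 × 1.94 = 1.0282 pp.
TFP growth = 6.51 − 6.0243 = 0.4857%.
TFP share of growth = 0.4857 / 6.51 × 100 = 7.4608%.

7.46%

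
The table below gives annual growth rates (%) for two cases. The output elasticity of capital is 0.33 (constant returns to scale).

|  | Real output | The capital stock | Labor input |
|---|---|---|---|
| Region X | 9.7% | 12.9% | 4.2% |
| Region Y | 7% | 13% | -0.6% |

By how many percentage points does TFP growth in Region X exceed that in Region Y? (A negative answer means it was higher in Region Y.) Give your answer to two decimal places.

-0.48 percentage points

Labor's share = 1 − 0.33 = 0.67.
Region X: TFP = 9.7 − 4.257 − 2.814 = 2.629%.
Region Y: TFP = 7 − 4.29 + 0.402 = 3.112%.
Difference = 2.629 − (3.112) = -0.483 pp.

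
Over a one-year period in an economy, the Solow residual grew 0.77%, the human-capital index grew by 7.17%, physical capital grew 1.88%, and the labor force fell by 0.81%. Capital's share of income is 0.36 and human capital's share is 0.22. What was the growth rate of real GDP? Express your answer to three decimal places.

Labor's share = 1 − 0.36 − 0.22 = 0.42.
Physical capital: 0.36 × 1.88 = 0.6768 pp.
The human-capital index: 0.22 × 7.17 = 1.5774 pp.
The labor force: 0.42 × (-0.81) = -0.3402 pp.
Output growth = 0.77 + 1.914 = 2.684%.

2.684%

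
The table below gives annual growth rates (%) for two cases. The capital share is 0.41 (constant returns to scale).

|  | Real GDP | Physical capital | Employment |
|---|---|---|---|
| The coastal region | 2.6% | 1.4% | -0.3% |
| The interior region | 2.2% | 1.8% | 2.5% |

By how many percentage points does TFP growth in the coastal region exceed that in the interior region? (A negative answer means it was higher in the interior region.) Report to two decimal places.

Labor's share = 1 − 0.41 = 0.59.
The coastal region: TFP = 2.6 − 0.574 + 0.177 = 2.203%.
The interior region: TFP = 2.2 − 0.738 − 1.475 = -0.013%.
Difference = 2.203 − (-0.013) = 2.216 pp.

2.22 percentage points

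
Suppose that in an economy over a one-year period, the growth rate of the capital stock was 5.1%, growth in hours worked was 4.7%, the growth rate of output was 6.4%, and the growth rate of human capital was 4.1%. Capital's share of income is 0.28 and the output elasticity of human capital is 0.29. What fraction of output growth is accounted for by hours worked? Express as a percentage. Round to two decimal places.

31.58%

Labor's share = 1 − 0.28 − 0.29 = 0.43.
Hours worked contributed 0.43 × 4.7 = 2.021 pp.
Share of growth = 2.021 / 6.4 × 100 = 31.5781%.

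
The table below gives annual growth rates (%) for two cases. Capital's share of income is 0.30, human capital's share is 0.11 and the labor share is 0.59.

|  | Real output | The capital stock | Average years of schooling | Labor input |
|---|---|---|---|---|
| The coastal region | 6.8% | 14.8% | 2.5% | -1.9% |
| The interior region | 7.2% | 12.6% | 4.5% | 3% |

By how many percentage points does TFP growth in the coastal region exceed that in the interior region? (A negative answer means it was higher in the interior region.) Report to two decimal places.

Labor's share = 1 − 0.3 − 0.11 = 0.59.
The coastal region: TFP = 6.8 − 4.44 − 0.275 + 1.121 = 3.206%.
The interior region: TFP = 7.2 − 3.78 − 0.495 − 1.77 = 1.155%.
Difference = 3.206 − (1.155) = 2.051 pp.

2.05 percentage points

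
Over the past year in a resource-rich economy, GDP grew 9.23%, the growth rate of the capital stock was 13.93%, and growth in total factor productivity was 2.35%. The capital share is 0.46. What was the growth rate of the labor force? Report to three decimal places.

0.874%

Labor's share = 1 − 0.46 = 0.54.
gY = gA + 0.46×13.93 + 0.54×g.
0.54×g = 9.23 − 2.35 − 6.4078 = 0.4722.
g = 0.4722 / 0.54 = 0.87444%.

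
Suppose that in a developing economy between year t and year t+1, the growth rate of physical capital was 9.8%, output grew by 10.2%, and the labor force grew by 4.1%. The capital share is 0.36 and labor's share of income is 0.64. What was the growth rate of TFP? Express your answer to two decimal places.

TFP growth was 4.05%.

Labor's share = 1 − 0.36 = 0.64.
Physical capital: 0.36 × 9.8 = 3.528 pp.
The labor force: 0.64 × 4.1 = 2.624 pp.
TFP growth = 10.2 − 6.152 = 4.048%.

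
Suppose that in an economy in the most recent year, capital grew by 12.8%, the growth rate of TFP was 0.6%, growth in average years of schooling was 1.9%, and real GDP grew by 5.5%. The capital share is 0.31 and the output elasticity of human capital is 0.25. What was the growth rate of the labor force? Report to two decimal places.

Labor's share = 1 − 0.31 − 0.25 = 0.44.
gY = gA + 0.31×12.8 + 0.25×1.9 + 0.44×g.
0.44×g = 5.5 − 0.6 − 4.443 = 0.457.
g = 0.457 / 0.44 = 1.0386%.

The labor force grew 1.04%.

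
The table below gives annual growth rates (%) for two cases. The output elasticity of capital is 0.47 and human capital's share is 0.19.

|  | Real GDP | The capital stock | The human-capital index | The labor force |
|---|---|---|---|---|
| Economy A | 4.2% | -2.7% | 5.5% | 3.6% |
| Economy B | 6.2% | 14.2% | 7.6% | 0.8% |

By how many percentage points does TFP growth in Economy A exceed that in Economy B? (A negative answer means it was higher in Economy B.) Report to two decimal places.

5.39 percentage points

Labor's share = 1 − 0.47 − 0.19 = 0.34.
Economy A: TFP = 4.2 + 1.269 − 1.045 − 1.224 = 3.2%.
Economy B: TFP = 6.2 − 6.674 − 1.444 − 0.272 = -2.19%.
Difference = 3.2 − (-2.19) = 5.39 pp.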